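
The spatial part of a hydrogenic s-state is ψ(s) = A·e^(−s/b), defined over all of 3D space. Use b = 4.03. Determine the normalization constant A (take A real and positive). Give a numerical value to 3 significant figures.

We need A² ∫|f|² 4πs² ds = 1, taking the integral from 0 to ∞.
In 3D with spherical symmetry the volume element is 4πs² ds.
The integral (without the A² prefactor) comes out to π·b^3.
With b = 4.03: A² = 0.004863 and A = 0.06974.

A ≈ 0.0697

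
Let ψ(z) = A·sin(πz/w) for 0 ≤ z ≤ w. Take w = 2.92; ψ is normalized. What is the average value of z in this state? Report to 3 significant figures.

⟨z⟩ ≈ 1.46

The expectation value is the |ψ|²-weighted average of z: ∫ z|ψ|² dz.
Using sin²θ = (1 − cos 2θ)/2, since the A² factors cancel between numerator and denominator, ⟨z⟩ = w/2.
Putting w = 2.92 gives 1.460.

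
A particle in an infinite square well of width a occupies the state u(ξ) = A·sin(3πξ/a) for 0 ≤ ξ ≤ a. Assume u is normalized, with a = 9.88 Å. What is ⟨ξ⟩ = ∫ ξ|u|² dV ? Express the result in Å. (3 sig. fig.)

⟨ξ⟩ ≈ 4.94 Å

The expectation value is the |u|²-weighted average of ξ: ∫ ξ|u|² dξ.
The ratio of the moment integral to the normalization integral gives ⟨ξ⟩ = a/2.
Putting a = 9.88 gives 4.940.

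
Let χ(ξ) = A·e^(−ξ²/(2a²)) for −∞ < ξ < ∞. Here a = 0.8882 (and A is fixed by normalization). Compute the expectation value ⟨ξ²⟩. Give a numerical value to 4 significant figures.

⟨ξ^2⟩ ≈ 0.3944

The expectation value is the |χ|²-weighted average of ξ^2: ∫ ξ^2|χ|² dξ.
Differentiating ∫e^(−αξ²) dξ = √(π/α) under α to get the higher moments, the ratio of the moment integral to the normalization integral gives ⟨ξ²⟩ = a^2/2.
With a = 0.8882, ⟨ξ^2⟩ = 0.39445.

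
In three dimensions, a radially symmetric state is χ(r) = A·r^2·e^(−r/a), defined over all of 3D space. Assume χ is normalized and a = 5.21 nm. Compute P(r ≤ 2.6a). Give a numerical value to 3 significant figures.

P = ∫ |χ|² 4πr² dr over r ≤ 2.6a.
Normalization gives A² = 1/(45·π·a^7/2).
Substituting u = r/a, A², 4π and the length scale all cancel in the ratio: P = ∫_{0}^{2.6} u^6·e^(-2·u) du / ∫_{0}^{∞} u^6·e^(-2·u) du.
Using ∫ u^6·e^(-2·u) du = -(4·u^6 + 12·u^5 + 30·u^4 + 60·u^3 + 90·u^2 + 90·u + 45)·e^(-2·u)/8, the numerator is ≈ 1.5053 and the denominator is 45/8.
Taking the ratio yields P = 0.2676.

P ≈ 0.268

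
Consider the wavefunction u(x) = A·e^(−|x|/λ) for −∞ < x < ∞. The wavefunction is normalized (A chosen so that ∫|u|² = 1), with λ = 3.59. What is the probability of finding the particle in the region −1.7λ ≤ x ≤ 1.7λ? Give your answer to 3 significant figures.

P ≈ 0.967

|u|² is the probability density, so P = ∫_{−1.7λ}^{1.7λ} |u|² dx.
The normalization integral ∫|u|²dx over the whole domain equals λ·A², and A² cancels in the ratio.
By symmetry take twice the x ≥ 0 contribution in numerator and denominator; the 2's cancel. Substituting t = x/λ, A² and the length scale cancel in the ratio: P = ∫_{0}^{1.7} e^(-2·t) dt / ∫_{0}^{∞} e^(-2·t) dt.
An antiderivative of e^(-2·t) is -e^(-2·t)/2; evaluating from 0 to 1.7 gives 1/2 - e^(-17/5)/2, while the full integral is 1/2.
Taking the ratio, P = 0.9666.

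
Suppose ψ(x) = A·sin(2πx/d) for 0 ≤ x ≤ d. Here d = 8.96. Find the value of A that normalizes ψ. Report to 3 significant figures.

The normalization condition is ∫|ψ|² dx = 1 from 0 to d.
Carrying out the integral gives A² · d/2.
Plugging in d = 8.96 yields A = 0.4725.

A ≈ 0.472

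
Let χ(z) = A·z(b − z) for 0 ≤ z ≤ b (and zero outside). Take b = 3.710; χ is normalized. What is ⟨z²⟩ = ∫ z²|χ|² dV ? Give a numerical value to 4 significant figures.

⟨z²⟩ = ∫ z^2 |χ|² dz over the full domain.
Expanding the polynomial and integrating term by term, the ratio of the moment integral to the normalization integral gives ⟨z²⟩ = 2·b^2/7.
With b = 3.710, ⟨z^2⟩ = 3.9326.

⟨z^2⟩ ≈ 3.933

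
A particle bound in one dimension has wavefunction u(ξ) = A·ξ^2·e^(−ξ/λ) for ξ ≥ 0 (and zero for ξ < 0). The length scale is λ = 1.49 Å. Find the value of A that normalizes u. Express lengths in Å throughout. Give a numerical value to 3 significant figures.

Normalization requires ∫|u|² dξ = 1, integrated from 0 to ∞.
Recall ∫₀^∞ ξ^m e^(−ξ/β) dξ = m!·β^(m+1), ∫|u|² dξ = A²·(3·λ^5/4).
With λ = 1.49: A² = 0.1816 and A = 0.4261.

A ≈ 0.426 Å^(-5/2)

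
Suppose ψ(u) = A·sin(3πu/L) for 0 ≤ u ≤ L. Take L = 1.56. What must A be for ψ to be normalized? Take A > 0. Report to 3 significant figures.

A ≈ 1.13

We need A² ∫|f|² du = 1, taking the integral from 0 to L.
Using sin²θ = (1 − cos 2θ)/2, the integral (without the A² prefactor) comes out to L/2.
So A² = (L/2)^(−1).
Substituting L = 1.56 gives A² = 1.282, so A = 1.132.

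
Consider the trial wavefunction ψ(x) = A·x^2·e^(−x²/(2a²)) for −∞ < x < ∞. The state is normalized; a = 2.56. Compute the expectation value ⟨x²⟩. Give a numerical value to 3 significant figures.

⟨x^2⟩ ≈ 16.4

⟨x²⟩ = ∫ x^2 |ψ|² dx over the full domain.
The ratio of the moment integral to the normalization integral gives ⟨x²⟩ = 5·a^2/2.
Putting a = 2.56 gives 16.38.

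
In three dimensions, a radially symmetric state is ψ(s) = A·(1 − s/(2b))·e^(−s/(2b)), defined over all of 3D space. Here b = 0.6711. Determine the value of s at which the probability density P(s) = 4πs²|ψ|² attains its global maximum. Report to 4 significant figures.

The maximum of P(s) = 4πs²|ψ|² occurs where its derivative vanishes.
Solving yields s = b·(√(5) + 3).
With b = 0.6711, the most probable radial distance is 3.5139.

s ≈ 3.514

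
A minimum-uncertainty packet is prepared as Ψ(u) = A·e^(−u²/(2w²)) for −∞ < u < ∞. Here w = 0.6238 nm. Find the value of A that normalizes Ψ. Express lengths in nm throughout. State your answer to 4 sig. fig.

The normalization condition is ∫|Ψ|² du = 1 from −∞ to ∞.
Using the Gaussian integral ∫_{−∞}^{∞} e^(−αu²) du = √(π/α), the integral (without the A² prefactor) comes out to √(π)·w.
Plugging in w = 0.6238 yields A = 0.95102.

A ≈ 0.9510 nm^(-1/2)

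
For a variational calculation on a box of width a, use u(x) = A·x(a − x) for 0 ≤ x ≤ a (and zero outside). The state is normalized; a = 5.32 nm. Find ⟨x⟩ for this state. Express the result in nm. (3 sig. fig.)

⟨x⟩ ≈ 2.66 nm

By definition ⟨x⟩ = ∫ x |u(x)|² dx.
Evaluating both integrals, ⟨x⟩ = a/2.
Putting a = 5.32 gives 2.660.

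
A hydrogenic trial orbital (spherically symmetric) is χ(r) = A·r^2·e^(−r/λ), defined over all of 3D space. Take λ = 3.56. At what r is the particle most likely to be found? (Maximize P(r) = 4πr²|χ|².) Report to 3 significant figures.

The maximum of P(r) = 4πr²|χ|² occurs where its derivative vanishes.
Solving yields r = 3·λ.
With λ = 3.56, the most probable radial distance is 10.68.

r ≈ 10.7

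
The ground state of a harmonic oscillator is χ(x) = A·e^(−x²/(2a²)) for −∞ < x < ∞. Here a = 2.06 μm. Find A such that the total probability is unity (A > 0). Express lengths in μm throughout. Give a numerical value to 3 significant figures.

Require ∫ |χ|² dx = 1 over the whole domain.
With ∫_{−∞}^{∞} x^(2m) e^(−αx²) dx = (2m−1)!!·√π / (2^m α^(m+1/2)), carrying out the integral gives A² · √(π)·a.
So A² = (√(π)·a)^(−1).
With a = 2.06: A² = 0.2739 and A = 0.5233.

A ≈ 0.523 μm^(-1/2)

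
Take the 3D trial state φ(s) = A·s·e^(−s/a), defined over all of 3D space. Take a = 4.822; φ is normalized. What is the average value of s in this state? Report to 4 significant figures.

⟨s⟩ ≈ 12.06

By definition ⟨s⟩ = ∫ s |φ(s)|² 4πs² ds.
Using ∫₀^∞ sⁿ e^(−αs) ds = n!/αⁿ⁺¹, evaluating both integrals, ⟨s⟩ = 5·a/2.
With a = 4.822, ⟨s⟩ = 12.055.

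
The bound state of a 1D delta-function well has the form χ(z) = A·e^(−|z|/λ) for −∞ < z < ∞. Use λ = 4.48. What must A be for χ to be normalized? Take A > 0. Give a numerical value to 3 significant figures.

Require ∫ |χ|² dz = 1 over the whole domain.
The integral (without the A² prefactor) comes out to λ.
Setting this equal to 1 gives A² = 1/(λ).
Plugging in λ = 4.48 yields A = 0.4725.

A ≈ 0.472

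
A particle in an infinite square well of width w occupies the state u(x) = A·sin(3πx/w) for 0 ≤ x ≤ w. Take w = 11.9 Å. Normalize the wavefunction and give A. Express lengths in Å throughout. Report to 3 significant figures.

Normalization requires ∫|u|² dx = 1, integrated from 0 to w.
Using sin²θ = (1 − cos 2θ)/2, ∫|u|² dx = A²·(w/2).
Setting this equal to 1 gives A² = 1/(w/2).
Plugging in w = 11.9 yields A = 0.4100.

A ≈ 0.410 Å^(-1/2)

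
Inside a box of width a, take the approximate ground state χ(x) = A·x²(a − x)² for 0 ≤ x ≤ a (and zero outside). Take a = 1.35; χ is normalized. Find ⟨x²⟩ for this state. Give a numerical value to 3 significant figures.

The expectation value is the |χ|²-weighted average of x^2: ∫ x^2|χ|² dx.
The ratio of the moment integral to the normalization integral gives ⟨x²⟩ = 3·a^2/11.
With a = 1.35, ⟨x^2⟩ = 0.4970.

⟨x^2⟩ ≈ 0.497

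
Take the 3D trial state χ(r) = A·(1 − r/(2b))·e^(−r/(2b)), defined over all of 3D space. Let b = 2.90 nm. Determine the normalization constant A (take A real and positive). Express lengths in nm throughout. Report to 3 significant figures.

A ≈ 0.0404 nm^(-3/2)

Normalization requires ∫|χ|² 4πr² dr = 1, integrated from 0 to ∞.
The angular integral contributes 4π, leaving ∫₀^∞ r²|χ|² dr.
∫|χ|² 4πr² dr = A²·(8·π·b^3).
Hence A² = 1/[8·π·b^3].
Plugging in b = 2.90 yields A = 0.04039.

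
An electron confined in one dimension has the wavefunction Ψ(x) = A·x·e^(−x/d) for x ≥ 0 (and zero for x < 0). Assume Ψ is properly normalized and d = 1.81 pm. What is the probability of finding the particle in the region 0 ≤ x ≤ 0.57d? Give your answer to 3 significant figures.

P ≈ 0.108

|Ψ|² is the probability density, so P = ∫_{0}^{0.57d} |Ψ|² dx.
The normalization integral ∫|Ψ|²dx over the whole domain equals d^3/4·A², and A² cancels in the ratio.
In terms of u = x/d (A² and the length scale cancel between numerator and denominator), P = [∫_{0}^{0.57} u^2·e^(-2·u) du] / [∫_{0}^{∞} u^2·e^(-2·u) du].
An antiderivative of u^2·e^(-2·u) is -(2·u^2 + 2·u + 1)·e^(-2·u)/4; evaluating from 0 to 0.57 gives ≈ 0.026942, while the full integral is 1/4.
The result is P = 0.1078.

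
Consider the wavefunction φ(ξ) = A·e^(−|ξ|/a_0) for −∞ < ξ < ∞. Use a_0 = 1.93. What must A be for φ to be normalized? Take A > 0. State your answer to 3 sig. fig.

A ≈ 0.720

We need A² ∫|f|² dξ = 1, taking the integral from −∞ to ∞.
Using ∫₀^∞ ξⁿ e^(−αξ) dξ = n!/αⁿ⁺¹, ∫|φ|² dξ = A²·(a_0).
Hence A² = 1/[a_0].
Substituting a_0 = 1.93 gives A² = 0.5181, so A = 0.7198.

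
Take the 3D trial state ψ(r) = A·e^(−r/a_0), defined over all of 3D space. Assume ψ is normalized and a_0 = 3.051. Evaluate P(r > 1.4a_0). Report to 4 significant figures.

P ≈ 0.4695

With dV = 4πr²dr, the probability is ∫|ψ|² dV over r > 1.4a_0.
The full normalization integral is A²·[π·a_0^3] = 1, fixing A².
In terms of u = r/a_0 (A², 4π and the length scale all cancel between numerator and denominator), P = [∫_{1.4}^{∞} u^2·e^(-2·u) du] / [∫_{0}^{∞} u^2·e^(-2·u) du].
With ∫ u^2·e^(-2·u) du = -(2·u^2 + 2·u + 1)·e^(-2·u)/4 + C, the region integral is 193·e^(-14/5)/100 and the full one is 1/4.
This evaluates to P = 0.46945.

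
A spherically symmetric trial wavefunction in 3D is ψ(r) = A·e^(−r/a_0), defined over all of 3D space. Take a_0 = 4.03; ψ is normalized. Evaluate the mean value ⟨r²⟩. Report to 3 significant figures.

By definition ⟨r²⟩ = ∫ r^2 |ψ(r)|² 4πr² dr.
The ratio of the moment integral to the normalization integral gives ⟨r²⟩ = 3·a_0^2.
With a_0 = 4.03, ⟨r^2⟩ = 48.72.

⟨r^2⟩ ≈ 48.7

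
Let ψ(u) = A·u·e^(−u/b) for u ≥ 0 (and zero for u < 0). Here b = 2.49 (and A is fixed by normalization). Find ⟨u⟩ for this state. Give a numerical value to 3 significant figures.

⟨u⟩ ≈ 3.74

By definition ⟨u⟩ = ∫ u |ψ(u)|² du.
Using ∫₀^∞ uⁿ e^(−αu) du = n!/αⁿ⁺¹, the ratio of the moment integral to the normalization integral gives ⟨u⟩ = 3·b/2.
With b = 2.49, ⟨u⟩ = 3.735.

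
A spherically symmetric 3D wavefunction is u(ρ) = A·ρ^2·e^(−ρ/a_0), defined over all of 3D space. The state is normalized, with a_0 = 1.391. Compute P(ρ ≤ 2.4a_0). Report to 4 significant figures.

P ≈ 0.2092

With dV = 4πρ²dρ, the probability is ∫|u|² dV over ρ ≤ 2.4a_0.
Normalization gives A² = 1/(45·π·a_0^7/2).
In terms of t = ρ/a_0 (A², 4π and the length scale all cancel between numerator and denominator), P = [∫_{0}^{2.4} t^6·e^(-2·t) dt] / [∫_{0}^{∞} t^6·e^(-2·t) dt].
An antiderivative of t^6·e^(-2·t) is -(4·t^6 + 12·t^5 + 30·t^4 + 60·t^3 + 90·t^2 + 90·t + 45)·e^(-2·t)/8; evaluating from 0 to 2.4 gives ≈ 1.17672, while the full integral is 45/8.
This evaluates to P = 0.20920.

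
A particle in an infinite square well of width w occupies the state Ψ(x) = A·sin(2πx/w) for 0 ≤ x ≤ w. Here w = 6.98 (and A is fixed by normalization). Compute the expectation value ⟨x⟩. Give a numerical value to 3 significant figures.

⟨x⟩ = ∫ x |Ψ|² dx over the full domain.
Using sin²θ = (1 − cos 2θ)/2, since the A² factors cancel between numerator and denominator, ⟨x⟩ = w/2.
Putting w = 6.98 gives 3.490.

⟨x⟩ ≈ 3.49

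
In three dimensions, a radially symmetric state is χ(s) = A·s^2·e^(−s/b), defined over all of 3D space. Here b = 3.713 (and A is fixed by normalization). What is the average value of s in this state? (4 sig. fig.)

⟨s⟩ ≈ 13.00

⟨s⟩ = ∫ s |χ|² 4πs² ds over the full domain.
With ∫₀^∞ s^7 e^(−αs) ds = 7!/α^8, since the A² factors cancel between numerator and denominator, ⟨s⟩ = 7·b/2.
With b = 3.713, ⟨s⟩ = 12.996.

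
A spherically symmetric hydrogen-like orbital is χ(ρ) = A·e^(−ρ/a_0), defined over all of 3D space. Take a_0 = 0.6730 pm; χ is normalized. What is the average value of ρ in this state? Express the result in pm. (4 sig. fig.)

⟨ρ⟩ ≈ 1.010 pm

By definition ⟨ρ⟩ = ∫ ρ |χ(ρ)|² 4πρ² dρ.
Recall ∫₀^∞ ρ^m e^(−ρ/β) dρ = m!·β^(m+1), since the A² factors cancel between numerator and denominator, ⟨ρ⟩ = 3·a_0/2.
Putting a_0 = 0.6730 gives 1.0095.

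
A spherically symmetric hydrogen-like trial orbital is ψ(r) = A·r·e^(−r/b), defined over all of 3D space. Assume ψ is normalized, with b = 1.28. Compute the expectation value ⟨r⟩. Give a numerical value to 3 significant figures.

⟨r⟩ ≈ 3.20

The expectation value is the |ψ|²-weighted average of r: ∫ r|ψ|² 4πr² dr.
With ∫₀^∞ r^5 e^(−αr) dr = 5!/α^6, the ratio of the moment integral to the normalization integral gives ⟨r⟩ = 5·b/2.
With b = 1.28, ⟨r⟩ = 3.200.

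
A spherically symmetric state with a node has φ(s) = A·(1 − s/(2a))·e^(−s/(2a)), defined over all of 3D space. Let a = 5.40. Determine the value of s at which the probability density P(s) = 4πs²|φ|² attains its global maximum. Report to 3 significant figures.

s ≈ 28.3

Set d/ds [P(s) = 4πs²|φ|²] = 0 and solve for s > 0.
This gives s = a·(√(5) + 3).
With a = 5.40, the most probable radial distance is 28.27.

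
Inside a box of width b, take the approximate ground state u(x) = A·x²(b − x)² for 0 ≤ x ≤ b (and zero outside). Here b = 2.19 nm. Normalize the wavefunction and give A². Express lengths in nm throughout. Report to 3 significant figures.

Normalization requires ∫|u|² dx = 1, integrated from 0 to b.
Expanding the polynomial and integrating term by term, ∫|u|² dx = A²·(b^9/630).
Hence A² = 1/[b^9/630].
With b = 2.19: A² = 0.5437 and A = 0.7373.

A^2 ≈ 0.544 nm^(-9)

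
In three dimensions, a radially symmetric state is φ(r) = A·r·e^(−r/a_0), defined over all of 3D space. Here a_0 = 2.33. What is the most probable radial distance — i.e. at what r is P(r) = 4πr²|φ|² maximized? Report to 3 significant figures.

r ≈ 4.66

The maximum of P(r) = 4πr²|φ|² occurs where its derivative vanishes.
This gives r = 2·a_0.
With a_0 = 2.33, the most probable radial distance is 4.660.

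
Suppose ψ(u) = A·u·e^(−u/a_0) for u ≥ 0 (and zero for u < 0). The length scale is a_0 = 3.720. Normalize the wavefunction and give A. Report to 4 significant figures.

Require ∫ |ψ|² du = 1 over the whole domain.
Recall ∫₀^∞ u^m e^(−u/β) du = m!·β^(m+1), ∫|ψ|² du = A²·(a_0^3/4).
Setting this equal to 1 gives A² = 1/(a_0^3/4).
Plugging in a_0 = 3.720 yields A = 0.27875.

A ≈ 0.2788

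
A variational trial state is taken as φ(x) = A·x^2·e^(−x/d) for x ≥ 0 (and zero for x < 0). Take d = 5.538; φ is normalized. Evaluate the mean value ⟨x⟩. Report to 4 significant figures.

By definition ⟨x⟩ = ∫ x |φ(x)|² dx.
Recall ∫₀^∞ x^m e^(−x/β) dx = m!·β^(m+1), the ratio of the moment integral to the normalization integral gives ⟨x⟩ = 5·d/2.
With d = 5.538, ⟨x⟩ = 13.845.

⟨x⟩ ≈ 13.85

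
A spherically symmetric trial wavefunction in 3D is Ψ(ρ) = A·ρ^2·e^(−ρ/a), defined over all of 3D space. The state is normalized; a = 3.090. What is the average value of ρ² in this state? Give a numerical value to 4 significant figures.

⟨ρ^2⟩ ≈ 133.7

By definition ⟨ρ²⟩ = ∫ ρ^2 |Ψ(ρ)|² 4πρ² dρ.
Evaluating both integrals, ⟨ρ²⟩ = 14·a^2.
Putting a = 3.090 gives 133.67.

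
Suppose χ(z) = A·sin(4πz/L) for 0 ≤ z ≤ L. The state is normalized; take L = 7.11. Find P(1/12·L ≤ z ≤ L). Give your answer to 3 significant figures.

P ≈ 0.951

P = ∫_{1/12·L}^{L} |χ(z)|² dz.
With A² fixed by ∫|χ|² = 1, i.e. A² = (L/2)^(−1), substitute and integrate.
Substituting u = z/L, A² and the length scale cancel in the ratio: P = ∫_{1/12}^{1} sin(4·π·u)^2 du / ∫_{0}^{1} sin(4·π·u)^2 du.
With ∫ sin(4·π·u)^2 du = u/2 - sin(4·π·u)·cos(4·π·u)/(8·π) + C, the region integral is √(3)/(32·π) + 11/24 and the full one is 1/2.
The result is P = √(3)/(16·π) + 11/12.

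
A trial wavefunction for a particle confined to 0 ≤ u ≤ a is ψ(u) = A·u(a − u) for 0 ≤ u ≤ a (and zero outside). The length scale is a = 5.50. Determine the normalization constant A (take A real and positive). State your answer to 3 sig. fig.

A ≈ 0.0772

The normalization condition is ∫|ψ|² du = 1 from 0 to a.
Expanding the polynomial and integrating term by term, carrying out the integral gives A² · a^5/30.
Setting this equal to 1 gives A² = 1/(a^5/30).
Plugging in a = 5.50 yields A = 0.07721.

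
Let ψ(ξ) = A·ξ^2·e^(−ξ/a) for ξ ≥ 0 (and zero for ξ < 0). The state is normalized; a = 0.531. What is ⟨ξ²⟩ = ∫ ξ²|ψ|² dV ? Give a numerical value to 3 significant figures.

By definition ⟨ξ²⟩ = ∫ ξ^2 |ψ(ξ)|² dξ.
The ratio of the moment integral to the normalization integral gives ⟨ξ²⟩ = 15·a^2/2.
With a = 0.531, ⟨ξ^2⟩ = 2.115.

⟨ξ^2⟩ ≈ 2.11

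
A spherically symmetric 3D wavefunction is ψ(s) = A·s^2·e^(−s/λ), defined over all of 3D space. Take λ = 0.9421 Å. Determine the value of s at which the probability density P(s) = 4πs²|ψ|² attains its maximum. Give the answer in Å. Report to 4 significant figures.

The maximum of P(s) = 4πs²|ψ|² occurs where its derivative vanishes.
This gives s = 3·λ.
With λ = 0.9421, the most probable radial distance is 2.8263 Å.

s ≈ 2.826 Å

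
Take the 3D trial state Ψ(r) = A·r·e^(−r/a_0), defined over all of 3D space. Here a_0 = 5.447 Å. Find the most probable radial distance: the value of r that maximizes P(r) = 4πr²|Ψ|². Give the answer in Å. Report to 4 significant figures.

The maximum of P(r) = 4πr²|Ψ|² occurs where its derivative vanishes.
Solving yields r = 2·a_0.
With a_0 = 5.447, the most probable radial distance is 10.894 Å.

r ≈ 10.89 Å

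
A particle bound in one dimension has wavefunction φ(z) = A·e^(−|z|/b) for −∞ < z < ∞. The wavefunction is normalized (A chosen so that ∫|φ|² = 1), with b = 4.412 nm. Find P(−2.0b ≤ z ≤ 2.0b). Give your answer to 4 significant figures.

P = ∫_{−2.0b}^{2.0b} |φ(z)|² dz.
With A² fixed by ∫|φ|² = 1, i.e. A² = (b)^(−1), substitute and integrate.
By symmetry take twice the z ≥ 0 contribution in numerator and denominator; the 2's cancel. Let u = z/b; then A² and the length scale cancel, so P = ∫_{0}^{2.0} e^(-2·u) du ÷ ∫_{0}^{∞} e^(-2·u) du.
Using ∫ e^(-2·u) du = -e^(-2·u)/2, the numerator is 1/2 - e^(-4)/2 and the denominator is 1/2.
Taking the ratio, P = 0.98168.

P ≈ 0.9817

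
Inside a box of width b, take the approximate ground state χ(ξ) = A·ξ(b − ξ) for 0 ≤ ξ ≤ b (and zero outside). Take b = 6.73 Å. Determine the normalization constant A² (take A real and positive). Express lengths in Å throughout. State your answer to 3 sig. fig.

The normalization condition is ∫|χ|² dξ = 1 from 0 to b.
With χ = A·ξ(b − ξ), the integral evaluates to A²·[b^5/30].
Setting this equal to 1 gives A² = 1/(b^5/30).
Substituting b = 6.73 gives A² = 0.002173, so A = 0.04661.

A^2 ≈ 0.00217 Å^(-5)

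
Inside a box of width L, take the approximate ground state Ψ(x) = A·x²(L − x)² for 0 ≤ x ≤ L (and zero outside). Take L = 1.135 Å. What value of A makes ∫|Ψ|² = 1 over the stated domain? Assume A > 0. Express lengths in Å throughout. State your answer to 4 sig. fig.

The normalization condition is ∫|Ψ|² dx = 1 from 0 to L.
Carrying out the integral gives A² · L^9/630.
Hence A² = 1/[L^9/630].
Plugging in L = 1.135 yields A = 14.197.

A ≈ 14.20 Å^(-9/2)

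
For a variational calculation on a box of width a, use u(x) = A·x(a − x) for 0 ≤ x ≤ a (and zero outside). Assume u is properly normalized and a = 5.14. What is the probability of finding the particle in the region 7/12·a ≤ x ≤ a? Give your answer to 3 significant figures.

P = ∫_{7/12·a}^{a} |u(x)|² dx.
With A² fixed by ∫|u|² = 1, i.e. A² = (a^5/30)^(−1), substitute and integrate.
In terms of t = x/a (A² and the length scale cancel between numerator and denominator), P = [∫_{7/12}^{1} t^2·(1 - t)^2 dt] / [∫_{0}^{1} t^2·(1 - t)^2 dt].
An antiderivative of t^2·(1 - t)^2 is t^3·(6·t^2 - 15·t + 10)/30; evaluating from 7/12 to 1 gives ≈ 0.011554, while the full integral is 1/30.
Evaluating gives P = 0.3466.

P ≈ 0.347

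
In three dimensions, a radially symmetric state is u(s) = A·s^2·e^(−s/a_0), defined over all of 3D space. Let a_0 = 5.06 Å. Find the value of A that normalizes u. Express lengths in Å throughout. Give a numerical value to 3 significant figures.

The normalization condition is ∫|u|² 4πs² ds = 1 from 0 to ∞.
The angular integral contributes 4π, leaving ∫₀^∞ s²|u|² ds.
Recall ∫₀^∞ s^m e^(−s/β) ds = m!·β^(m+1), with u = A·s^2·e^(−s/a_0), the integral evaluates to A²·[45·π·a_0^7/2].
So A² = (45·π·a_0^7/2)^(−1).
With a_0 = 5.06: A² = 1.666E-7 and A = 0.0004081.

A ≈ 0.000408 Å^(-7/2)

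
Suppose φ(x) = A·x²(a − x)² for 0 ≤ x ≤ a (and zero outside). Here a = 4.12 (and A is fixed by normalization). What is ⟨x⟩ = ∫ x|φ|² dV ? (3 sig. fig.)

⟨x⟩ ≈ 2.06

⟨x⟩ = ∫ x |φ|² dx over the full domain.
Expanding the polynomial and integrating term by term, the ratio of the moment integral to the normalization integral gives ⟨x⟩ = a/2.
Putting a = 4.12 gives 2.060.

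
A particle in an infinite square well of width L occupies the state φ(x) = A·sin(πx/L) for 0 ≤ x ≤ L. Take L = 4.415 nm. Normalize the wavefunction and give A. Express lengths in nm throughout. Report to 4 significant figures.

The normalization condition is ∫|φ|² dx = 1 from 0 to L.
With φ = A·sin(πx/L), the integral evaluates to A²·[L/2].
With L = 4.415: A² = 0.45300 and A = 0.67305.

A ≈ 0.6731 nm^(-1/2)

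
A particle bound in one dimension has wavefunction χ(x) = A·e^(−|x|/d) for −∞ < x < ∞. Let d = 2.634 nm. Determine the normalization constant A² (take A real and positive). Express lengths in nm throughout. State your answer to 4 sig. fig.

Normalization requires ∫|χ|² dx = 1, integrated from −∞ to ∞.
Using ∫₀^∞ xⁿ e^(−αx) dx = n!/αⁿ⁺¹, the integral (without the A² prefactor) comes out to d.
So A² = (d)^(−1).
Plugging in d = 2.634 yields A = 0.61616.

A^2 ≈ 0.3797 nm^(-1)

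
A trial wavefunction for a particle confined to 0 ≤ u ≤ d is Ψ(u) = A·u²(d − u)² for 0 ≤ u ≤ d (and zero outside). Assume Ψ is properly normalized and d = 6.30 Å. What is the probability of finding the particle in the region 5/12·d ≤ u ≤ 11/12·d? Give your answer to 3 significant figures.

P ≈ 0.697

The probability is P = ∫ |Ψ|² du over [5/12·d, 11/12·d].
Since A² = 1/(d^9/630), this is the region integral divided by the full normalization integral.
Let t = u/d; then A² and the length scale cancel, so P = ∫_{5/12}^{11/12} t^4·(1 - t)^4 dt ÷ ∫_{0}^{1} t^4·(1 - t)^4 dt.
Using ∫ t^4·(1 - t)^4 dt = t^5·(70·t^4 - 315·t^3 + 540·t^2 - 420·t + 126)/630, the numerator is ≈ 0.0011068 and the denominator is 1/630.
The result is P = 0.6973.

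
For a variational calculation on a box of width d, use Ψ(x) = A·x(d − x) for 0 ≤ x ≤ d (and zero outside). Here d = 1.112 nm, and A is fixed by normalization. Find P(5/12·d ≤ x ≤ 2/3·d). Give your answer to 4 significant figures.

P ≈ 0.4435

P = ∫_{5/12·d}^{2/3·d} |Ψ(x)|² dx.
Since A² = 1/(d^5/30), this is the region integral divided by the full normalization integral.
Let u = x/d; then A² and the length scale cancel, so P = ∫_{5/12}^{2/3} u^2·(1 - u)^2 du ÷ ∫_{0}^{1} u^2·(1 - u)^2 du.
An antiderivative of u^2·(1 - u)^2 is u^3·(6·u^2 - 15·u + 10)/30; evaluating from 5/12 to 2/3 gives ≈ 0.0147835, while the full integral is 1/30.
This works out to P = 0.44350.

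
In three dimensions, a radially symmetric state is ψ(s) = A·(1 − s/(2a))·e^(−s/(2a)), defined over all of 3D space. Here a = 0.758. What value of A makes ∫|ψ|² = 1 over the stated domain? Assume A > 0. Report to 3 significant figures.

A ≈ 0.302

Normalization requires ∫|ψ|² 4πs² ds = 1, integrated from 0 to ∞.
(Spherical symmetry: dV = 4πs² ds.)
Using ∫₀^∞ sⁿ e^(−αs) ds = n!/αⁿ⁺¹, with ψ = A·(1 − s/(2a))·e^(−s/(2a)), the integral evaluates to A²·[8·π·a^3].
Setting this equal to 1 gives A² = 1/(8·π·a^3).
Plugging in a = 0.758 yields A = 0.3023.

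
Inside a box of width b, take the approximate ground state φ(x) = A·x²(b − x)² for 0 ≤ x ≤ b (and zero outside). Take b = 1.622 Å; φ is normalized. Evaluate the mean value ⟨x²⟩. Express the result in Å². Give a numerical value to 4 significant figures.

By definition ⟨x²⟩ = ∫ x^2 |φ(x)|² dx.
The ratio of the moment integral to the normalization integral gives ⟨x²⟩ = 3·b^2/11.
With b = 1.622, ⟨x^2⟩ = 0.71751.

⟨x^2⟩ ≈ 0.7175 Å^2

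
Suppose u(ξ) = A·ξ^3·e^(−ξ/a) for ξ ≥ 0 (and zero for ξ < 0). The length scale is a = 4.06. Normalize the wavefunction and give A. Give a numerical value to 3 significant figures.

A ≈ 0.00313

We need A² ∫|f|² dξ = 1, taking the integral from 0 to ∞.
∫|u|² dξ = A²·(45·a^7/8).
So A² = (45·a^7/8)^(−1).
With a = 4.06: A² = 0.000009777 and A = 0.003127.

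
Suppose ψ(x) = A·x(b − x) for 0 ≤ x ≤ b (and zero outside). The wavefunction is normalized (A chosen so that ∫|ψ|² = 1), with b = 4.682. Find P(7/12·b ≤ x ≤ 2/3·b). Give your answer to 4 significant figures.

P = ∫_{7/12·b}^{2/3·b} |ψ(x)|² dx.
The normalization integral ∫|ψ|²dx over the whole domain equals b^5/30·A², and A² cancels in the ratio.
In terms of u = x/b (A² and the length scale cancel between numerator and denominator), P = [∫_{7/12}^{2/3} u^2·(1 - u)^2 du] / [∫_{0}^{1} u^2·(1 - u)^2 du].
Using ∫ u^2·(1 - u)^2 du = u^3·(6·u^2 - 15·u + 10)/30, the numerator is ≈ 0.00455810 and the denominator is 1/30.
The result is P = 0.13674.

P ≈ 0.1367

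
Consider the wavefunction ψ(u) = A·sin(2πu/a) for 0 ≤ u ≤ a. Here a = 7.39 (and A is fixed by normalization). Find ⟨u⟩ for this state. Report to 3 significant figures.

The expectation value is the |ψ|²-weighted average of u: ∫ u|ψ|² du.
Since the A² factors cancel between numerator and denominator, ⟨u⟩ = a/2.
Putting a = 7.39 gives 3.695.

⟨u⟩ ≈ 3.70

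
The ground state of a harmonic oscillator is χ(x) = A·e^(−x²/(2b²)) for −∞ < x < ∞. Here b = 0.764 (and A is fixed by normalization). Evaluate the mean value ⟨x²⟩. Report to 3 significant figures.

⟨x^2⟩ ≈ 0.292

⟨x²⟩ = ∫ x^2 |χ|² dx over the full domain.
Using the Gaussian integral ∫_{−∞}^{∞} e^(−αx²) dx = √(π/α), the ratio of the moment integral to the normalization integral gives ⟨x²⟩ = b^2/2.
Putting b = 0.764 gives 0.2918.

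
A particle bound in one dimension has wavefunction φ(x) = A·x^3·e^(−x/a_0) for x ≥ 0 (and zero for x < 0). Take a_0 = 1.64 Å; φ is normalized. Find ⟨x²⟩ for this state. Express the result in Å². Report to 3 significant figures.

⟨x^2⟩ ≈ 37.7 Å^2

By definition ⟨x²⟩ = ∫ x^2 |φ(x)|² dx.
The ratio of the moment integral to the normalization integral gives ⟨x²⟩ = 14·a_0^2.
With a_0 = 1.64, ⟨x^2⟩ = 37.65.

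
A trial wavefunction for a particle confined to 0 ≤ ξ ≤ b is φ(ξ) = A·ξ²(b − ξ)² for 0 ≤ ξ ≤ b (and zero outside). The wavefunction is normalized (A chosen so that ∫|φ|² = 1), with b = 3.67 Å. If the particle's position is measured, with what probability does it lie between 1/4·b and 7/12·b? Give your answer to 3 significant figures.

P ≈ 0.649

|φ|² is the probability density, so P = ∫_{1/4·b}^{7/12·b} |φ|² dξ.
The normalization integral ∫|φ|²dξ over the whole domain equals b^9/630·A², and A² cancels in the ratio.
Substituting u = ξ/b, A² and the length scale cancel in the ratio: P = ∫_{1/4}^{7/12} u^4·(1 - u)^4 du / ∫_{0}^{1} u^4·(1 - u)^4 du.
With ∫ u^4·(1 - u)^4 du = u^5·(70·u^4 - 315·u^3 + 540·u^2 - 420·u + 126)/630 + C, the region integral is ≈ 0.0010298 and the full one is 1/630.
Taking the ratio, P = 0.6487.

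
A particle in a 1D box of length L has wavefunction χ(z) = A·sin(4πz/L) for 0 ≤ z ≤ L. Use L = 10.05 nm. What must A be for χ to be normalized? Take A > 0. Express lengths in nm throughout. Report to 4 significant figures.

Normalization requires ∫|χ|² dz = 1, integrated from 0 to L.
The integral (without the A² prefactor) comes out to L/2.
Plugging in L = 10.05 yields A = 0.44610.

A ≈ 0.4461 nm^(-1/2)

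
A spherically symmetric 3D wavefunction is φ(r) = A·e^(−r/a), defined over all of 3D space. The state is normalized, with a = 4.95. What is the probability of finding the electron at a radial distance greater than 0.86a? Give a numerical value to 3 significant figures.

P ≈ 0.752

Integrate the radial probability density 4πr²|φ|² over r > 0.86a.
The full normalization integral is A²·[π·a^3] = 1, fixing A².
In terms of u = r/a (A², 4π and the length scale all cancel between numerator and denominator), P = [∫_{0.86}^{∞} u^2·e^(-2·u) du] / [∫_{0}^{∞} u^2·e^(-2·u) du].
An antiderivative of u^2·e^(-2·u) is -(2·u^2 + 2·u + 1)·e^(-2·u)/4; evaluating from 0.86 to ∞ gives 5249·e^(-43/25)/5000, while the full integral is 1/4.
The region integral divided by the full integral gives P = 0.7519.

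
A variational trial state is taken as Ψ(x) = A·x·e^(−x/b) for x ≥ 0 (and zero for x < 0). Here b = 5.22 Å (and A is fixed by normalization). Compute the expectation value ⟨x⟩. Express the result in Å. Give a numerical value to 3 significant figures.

⟨x⟩ = ∫ x |Ψ|² dx over the full domain.
Recall ∫₀^∞ x^m e^(−x/β) dx = m!·β^(m+1), since the A² factors cancel between numerator and denominator, ⟨x⟩ = 3·b/2.
With b = 5.22, ⟨x⟩ = 7.830.

⟨x⟩ ≈ 7.83 Å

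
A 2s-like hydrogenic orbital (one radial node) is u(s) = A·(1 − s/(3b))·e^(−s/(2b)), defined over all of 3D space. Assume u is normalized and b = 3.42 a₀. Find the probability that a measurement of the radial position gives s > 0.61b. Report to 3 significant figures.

P ≈ 0.947

P = ∫ |u|² 4πs² ds over s > 0.61b.
The full normalization integral is A²·[8·π·b^3/3] = 1, fixing A².
In terms of t = s/b (A², 4π and the length scale all cancel between numerator and denominator), P = [∫_{0.61}^{∞} t^2·(1 - t/3)^2·e^(-t) dt] / [∫_{0}^{∞} t^2·(1 - t/3)^2·e^(-t) dt].
An antiderivative of t^2·(1 - t/3)^2·e^(-t) is (-t^4 + 2·t^3 - 3·t^2 - 6·t - 6)·e^(-t)/9; evaluating from 0.61 to ∞ gives ≈ 0.63154, while the full integral is 2/3.
The region integral divided by the full integral gives P = 0.9473.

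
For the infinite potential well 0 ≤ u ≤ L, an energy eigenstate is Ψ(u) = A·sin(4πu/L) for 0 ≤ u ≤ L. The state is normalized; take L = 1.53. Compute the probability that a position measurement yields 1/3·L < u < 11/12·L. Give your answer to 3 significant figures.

The probability is P = ∫ |Ψ|² du over [1/3·L, 11/12·L].
The normalization integral ∫|Ψ|²du over the whole domain equals L/2·A², and A² cancels in the ratio.
Substituting t = u/L, A² and the length scale cancel in the ratio: P = ∫_{1/3}^{11/12} sin(4·π·t)^2 dt / ∫_{0}^{1} sin(4·π·t)^2 dt.
Using ∫ sin(4·π·t)^2 dt = t/2 - sin(4·π·t)·cos(4·π·t)/(8·π), the numerator is √(3)/(16·π) + 7/24 and the denominator is 1/2.
The result is P = √(3)/(8·π) + 7/12.

P ≈ 0.652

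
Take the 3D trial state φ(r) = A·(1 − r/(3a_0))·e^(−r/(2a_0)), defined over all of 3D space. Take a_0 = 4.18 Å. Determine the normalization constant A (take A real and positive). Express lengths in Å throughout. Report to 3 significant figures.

The normalization condition is ∫|φ|² 4πr² dr = 1 from 0 to ∞.
In 3D with spherical symmetry the volume element is 4πr² dr.
Recall ∫₀^∞ r^m e^(−r/β) dr = m!·β^(m+1), carrying out the integral gives A² · 8·π·a_0^3/3.
So A² = (8·π·a_0^3/3)^(−1).
Substituting a_0 = 4.18 gives A² = 0.001634, so A = 0.04043.

A ≈ 0.0404 Å^(-3/2)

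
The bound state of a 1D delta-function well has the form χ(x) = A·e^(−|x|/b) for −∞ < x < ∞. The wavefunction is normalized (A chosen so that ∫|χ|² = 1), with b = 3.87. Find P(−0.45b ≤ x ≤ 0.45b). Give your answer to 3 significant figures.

P ≈ 0.593

|χ|² is the probability density, so P = ∫_{−0.45b}^{0.45b} |χ|² dx.
Since A² = 1/(b), this is the region integral divided by the full normalization integral.
Both integrals are even about x = 0, so only the x ≥ 0 halves are needed (the factors of 2 cancel). Let u = x/b; then A² and the length scale cancel, so P = ∫_{0}^{0.45} e^(-2·u) du ÷ ∫_{0}^{∞} e^(-2·u) du.
An antiderivative of e^(-2·u) is -e^(-2·u)/2; evaluating from 0 to 0.45 gives 1/2 - e^(-9/10)/2, while the full integral is 1/2.
Taking the ratio, P = 0.5934.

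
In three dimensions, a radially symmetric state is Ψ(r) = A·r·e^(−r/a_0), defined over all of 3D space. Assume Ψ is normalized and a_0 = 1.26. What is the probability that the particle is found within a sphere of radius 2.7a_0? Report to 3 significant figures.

Integrate the radial probability density 4πr²|Ψ|² over r ≤ 2.7a_0.
Normalization gives A² = 1/(3·π·a_0^5).
Substituting u = r/a_0, A², 4π and the length scale all cancel in the ratio: P = ∫_{0}^{2.7} u^4·e^(-2·u) du / ∫_{0}^{∞} u^4·e^(-2·u) du.
Using ∫ u^4·e^(-2·u) du = -(u^4/2 + u^3 + 3·u^2/2 + 3·u/2 + 3/4)·e^(-2·u), the numerator is ≈ 0.47002 and the denominator is 3/4.
Taking the ratio yields P = 0.6267.

P ≈ 0.627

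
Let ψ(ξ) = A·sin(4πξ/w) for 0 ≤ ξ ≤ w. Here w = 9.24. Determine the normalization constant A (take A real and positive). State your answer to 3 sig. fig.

The normalization condition is ∫|ψ|² dξ = 1 from 0 to w.
Using sin²θ = (1 − cos 2θ)/2, with ψ = A·sin(4πξ/w), the integral evaluates to A²·[w/2].
Substituting w = 9.24 gives A² = 0.2165, so A = 0.4652.

A ≈ 0.465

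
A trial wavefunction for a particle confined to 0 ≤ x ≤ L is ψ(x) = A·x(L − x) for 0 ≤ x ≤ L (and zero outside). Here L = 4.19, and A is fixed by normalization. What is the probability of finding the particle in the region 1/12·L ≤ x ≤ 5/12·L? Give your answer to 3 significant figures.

The probability is P = ∫ |ψ|² dx over [1/12·L, 5/12·L].
The normalization integral ∫|ψ|²dx over the whole domain equals L^5/30·A², and A² cancels in the ratio.
Substituting u = x/L, A² and the length scale cancel in the ratio: P = ∫_{1/12}^{5/12} u^2·(1 - u)^2 du / ∫_{0}^{1} u^2·(1 - u)^2 du.
With ∫ u^2·(1 - u)^2 du = u^3·(6·u^2 - 15·u + 10)/30 + C, the region integral is ≈ 0.011384 and the full one is 1/30.
Taking the ratio, P = 0.3415.

P ≈ 0.342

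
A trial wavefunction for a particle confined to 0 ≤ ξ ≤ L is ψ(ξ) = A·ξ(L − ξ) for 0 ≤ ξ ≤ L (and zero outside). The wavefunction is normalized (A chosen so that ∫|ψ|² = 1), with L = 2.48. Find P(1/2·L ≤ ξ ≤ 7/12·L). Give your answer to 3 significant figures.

P ≈ 0.153

P = ∫_{1/2·L}^{7/12·L} |ψ(ξ)|² dξ.
Since A² = 1/(L^5/30), this is the region integral divided by the full normalization integral.
Let u = ξ/L; then A² and the length scale cancel, so P = ∫_{1/2}^{7/12} u^2·(1 - u)^2 du ÷ ∫_{0}^{1} u^2·(1 - u)^2 du.
An antiderivative of u^2·(1 - u)^2 is u^3·(6·u^2 - 15·u + 10)/30; evaluating from 1/2 to 7/12 gives ≈ 0.0051127, while the full integral is 1/30.
The result is P = 0.1534.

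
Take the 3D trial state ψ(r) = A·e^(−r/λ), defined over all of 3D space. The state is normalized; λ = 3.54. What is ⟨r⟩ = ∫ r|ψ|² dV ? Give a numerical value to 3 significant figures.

⟨r⟩ ≈ 5.31

By definition ⟨r⟩ = ∫ r |ψ(r)|² 4πr² dr.
Since the A² factors cancel between numerator and denominator, ⟨r⟩ = 3·λ/2.
Putting λ = 3.54 gives 5.310.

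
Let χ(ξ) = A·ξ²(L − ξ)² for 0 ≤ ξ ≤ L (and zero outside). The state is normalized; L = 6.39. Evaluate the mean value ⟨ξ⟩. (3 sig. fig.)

⟨ξ⟩ = ∫ ξ |χ|² dξ over the full domain.
Expanding the polynomial and integrating term by term, since the A² factors cancel between numerator and denominator, ⟨ξ⟩ = L/2.
With L = 6.39, ⟨ξ⟩ = 3.195.

⟨ξ⟩ ≈ 3.20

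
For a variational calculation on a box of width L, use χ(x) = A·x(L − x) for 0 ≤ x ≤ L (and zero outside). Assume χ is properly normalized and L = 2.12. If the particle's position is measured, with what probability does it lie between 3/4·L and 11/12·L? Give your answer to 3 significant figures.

P ≈ 0.0984

P = ∫_{3/4·L}^{11/12·L} |χ(x)|² dx.
With A² fixed by ∫|χ|² = 1, i.e. A² = (L^5/30)^(−1), substitute and integrate.
Let u = x/L; then A² and the length scale cancel, so P = ∫_{3/4}^{11/12} u^2·(1 - u)^2 du ÷ ∫_{0}^{1} u^2·(1 - u)^2 du.
With ∫ u^2·(1 - u)^2 du = u^3·(6·u^2 - 15·u + 10)/30 + C, the region integral is ≈ 0.0032809 and the full one is 1/30.
This works out to P = 0.09843.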